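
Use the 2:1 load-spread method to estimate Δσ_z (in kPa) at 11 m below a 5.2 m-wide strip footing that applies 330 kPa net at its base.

Δσ_z ≈ 106 kPa

By the 2:1 method the load spreads at 1 horizontal : 2 vertical, so at depth z the loaded area has grown by z in each plan dimension:
Δσ = qB/(B+z) = 330×5.2/(5.2+11) = 105.93 kPa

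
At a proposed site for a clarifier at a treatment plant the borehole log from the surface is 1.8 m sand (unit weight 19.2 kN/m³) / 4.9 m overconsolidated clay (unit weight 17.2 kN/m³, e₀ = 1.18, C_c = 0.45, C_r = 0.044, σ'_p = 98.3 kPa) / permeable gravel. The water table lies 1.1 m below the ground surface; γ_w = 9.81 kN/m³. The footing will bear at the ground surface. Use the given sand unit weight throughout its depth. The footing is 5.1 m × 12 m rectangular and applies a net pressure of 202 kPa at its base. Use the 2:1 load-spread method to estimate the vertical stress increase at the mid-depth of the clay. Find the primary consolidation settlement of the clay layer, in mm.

Mid-depth of clay below the ground surface: z = 1.8 + 4.9/2 = 4.25 m.
Total vertical stress at mid-clay: σ_v = 19.2×1.8 + 17.2×2.45 = 76.7 kPa.
Pore pressure: u = 9.81×(4.25 − 1.1) = 30.902 kPa.
Initial effective stress: σ'_0 = σ_v − u = 76.7 − 30.902 = 45.798 kPa.
Stress increase at mid-clay by the 2:1 spreading method:
Δσ = qBL/((B+z)(L+z)) = 202×5.1×12/((5.1+4.25)(12+4.25)) = 81.365 kPa
Final effective stress: σ'_f = 45.798 + 81.365 = 127.16 kPa.
σ'_f = 127.16 > σ'_p = 98.3 kPa, so the stress path crosses the preconsolidation pressure — recompression up to σ'_p, then virgin compression beyond:
S_c = H/(1+e₀)·[C_r·log₁₀(σ'_p/σ'_0) + C_c·log₁₀(σ'_f/σ'_p)]
    = 4.9/2.18 × [0.044×log₁₀(98.3/45.798) + 0.45×log₁₀(127.16/98.3)]
    = 2.2477 × [0.014595 + 0.050309] = 0.1459 m

S_c ≈ 146 mm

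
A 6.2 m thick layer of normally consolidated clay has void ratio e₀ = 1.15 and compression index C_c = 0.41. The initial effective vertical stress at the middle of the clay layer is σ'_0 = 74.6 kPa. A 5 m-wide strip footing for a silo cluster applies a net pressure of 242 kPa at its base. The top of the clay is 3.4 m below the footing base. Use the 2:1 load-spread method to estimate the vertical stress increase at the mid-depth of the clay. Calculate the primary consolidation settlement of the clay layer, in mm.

S_c ≈ 452 mm

Mid-depth of clay below the footing base: z = 3.4 + 6.2/2 = 6.5 m.
Stress increase at mid-clay by the 2:1 spreading method:
Δσ = qB/(B+z) = 242×5/(5+6.5) = 105.22 kPa
Final effective stress: σ'_f = σ'_0 + Δσ = 74.6 + 105.22 = 179.82 kPa.
Normally consolidated clay, so the full stress increment lies on the virgin compression line:
S_c = C_c·H/(1+e₀)·log₁₀(σ'_f/σ'_0) = 0.41×6.2/(1+1.15)×log₁₀(179.82/74.6)
    = 1.1823 × 0.3821 = 0.4518 m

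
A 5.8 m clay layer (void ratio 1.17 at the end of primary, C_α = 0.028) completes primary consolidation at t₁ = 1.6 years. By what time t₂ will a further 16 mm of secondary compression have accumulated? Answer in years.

t₂ ≈ 2.62 years

S_s = C_α·H/(1+e_p)·log₁₀(t₂/t₁) ⇒ log₁₀(t₂/t₁) = S_s·(1+e_p)/(C_α·H).
log₁₀(t₂/t₁) = 0.016 × (1+1.17) / (0.028×5.8) = 0.2138
t₂ = t₁ × 10^0.2138 = 1.6 × 1.636 = 2.618 years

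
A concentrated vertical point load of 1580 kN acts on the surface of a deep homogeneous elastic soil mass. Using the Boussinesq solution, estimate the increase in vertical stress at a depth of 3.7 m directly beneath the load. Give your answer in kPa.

Δσ_z ≈ 55.1 kPa

Boussinesq vertical stress below a point load on an elastic half-space:
Δσ_z = 3P/(2πz²) · [1 + (r/z)²]^(−5/2)
r/z = 0/3.7 = 0; [1+(r/z)²]^(−5/2) = 1.
Δσ_z = 3×1580/(2π×3.7²) × 1 = 55.106 × 1 = 55.11 kPa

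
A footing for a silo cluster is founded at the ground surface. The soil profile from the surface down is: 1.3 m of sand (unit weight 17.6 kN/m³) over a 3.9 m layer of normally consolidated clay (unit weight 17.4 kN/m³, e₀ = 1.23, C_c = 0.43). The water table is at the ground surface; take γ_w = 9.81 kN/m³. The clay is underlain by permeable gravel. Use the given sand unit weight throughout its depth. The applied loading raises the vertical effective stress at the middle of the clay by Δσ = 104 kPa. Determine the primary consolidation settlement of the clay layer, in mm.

Mid-depth of clay below the ground surface: z = 1.3 + 3.9/2 = 3.25 m.
Total vertical stress at mid-clay: σ_v = 17.6×1.3 + 17.4×1.95 = 56.81 kPa.
Pore pressure: u = 9.81×(3.25 − 0) = 31.883 kPa.
Initial effective stress: σ'_0 = σ_v − u = 56.81 − 31.883 = 24.927 kPa.
Final effective stress: σ'_f = σ'_0 + Δσ = 24.927 + 104 = 128.93 kPa.
Normally consolidated clay, so the full stress increment lies on the virgin compression line:
S_c = C_c·H/(1+e₀)·log₁₀(σ'_f/σ'_0) = 0.43×3.9/(1+1.23)×log₁₀(128.93/24.927)
    = 0.75202 × 0.71368 = 0.5367 m

S_c ≈ 537 mm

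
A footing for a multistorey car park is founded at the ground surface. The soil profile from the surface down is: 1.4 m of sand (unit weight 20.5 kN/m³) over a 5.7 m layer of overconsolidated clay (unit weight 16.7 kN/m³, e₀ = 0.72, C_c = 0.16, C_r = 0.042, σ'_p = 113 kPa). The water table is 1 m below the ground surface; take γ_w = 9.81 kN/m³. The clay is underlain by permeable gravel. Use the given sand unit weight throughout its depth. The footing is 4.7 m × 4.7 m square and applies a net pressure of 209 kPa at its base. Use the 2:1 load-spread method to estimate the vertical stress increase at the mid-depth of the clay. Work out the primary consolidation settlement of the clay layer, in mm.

S_c ≈ 50.3 mm

Mid-depth of clay below the ground surface: z = 1.4 + 5.7/2 = 4.25 m.
Total vertical stress at mid-clay: σ_v = 20.5×1.4 + 16.7×2.85 = 76.295 kPa.
Pore pressure: u = 9.81×(4.25 − 1) = 31.883 kPa.
Initial effective stress: σ'_0 = σ_v − u = 76.295 − 31.883 = 44.412 kPa.
Stress increase at mid-clay by the 2:1 spreading method:
Δσ = qBL/((B+z)(L+z)) = 209×4.7×4.7/((4.7+4.25)(4.7+4.25)) = 57.636 kPa
Final effective stress: σ'_f = 44.412 + 57.636 = 102.05 kPa.
σ'_f = 102.05 ≤ σ'_p = 113 kPa, so the clay remains overconsolidated and only the recompression index applies:
S_c = C_r·H/(1+e₀)·log₁₀(σ'_f/σ'_0) = 0.042×5.7/1.72×log₁₀(102.05/44.412)
    = 0.13919 × 0.36131 = 0.05029 m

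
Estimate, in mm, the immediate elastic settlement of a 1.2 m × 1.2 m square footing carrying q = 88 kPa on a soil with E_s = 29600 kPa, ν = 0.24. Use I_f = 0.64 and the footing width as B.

Immediate (elastic) settlement: S_e = q·B·(1−ν²)/E_s · I_f.
S_e = 88 × 1.2 × (1 − 0.24²) / 29600 × 0.64
    = 88 × 1.2 × 0.9424 / 29600 × 0.64
    = 0.002152 m = 2.152 mm

S_e ≈ 2.15 mm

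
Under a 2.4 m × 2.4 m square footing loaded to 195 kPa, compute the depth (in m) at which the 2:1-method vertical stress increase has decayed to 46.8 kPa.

2:1 spreading — at depth z the loaded area has grown by z in each plan dimension:
qB²/(B+z)² = Δσ_z ⇒ z = B(√(q/Δσ_z) − 1) = 2.4×(√(195/46.8) − 1) = 2.499 m

z ≈ 2.5 m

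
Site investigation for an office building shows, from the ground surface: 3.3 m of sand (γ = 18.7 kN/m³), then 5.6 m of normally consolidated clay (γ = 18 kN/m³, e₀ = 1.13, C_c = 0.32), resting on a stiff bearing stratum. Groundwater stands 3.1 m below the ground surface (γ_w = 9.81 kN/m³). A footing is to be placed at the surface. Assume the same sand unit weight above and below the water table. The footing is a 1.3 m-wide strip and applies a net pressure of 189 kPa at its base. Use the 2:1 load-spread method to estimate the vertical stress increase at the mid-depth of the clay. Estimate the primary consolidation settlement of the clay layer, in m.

S_c ≈ 0.123 m

Mid-depth of clay below the ground surface: z = 3.3 + 5.6/2 = 6.1 m.
Total vertical stress at mid-clay: σ_v = 18.7×3.3 + 18×2.8 = 112.11 kPa.
Pore pressure: u = 9.81×(6.1 − 3.1) = 29.43 kPa.
Initial effective stress: σ'_0 = σ_v − u = 112.11 − 29.43 = 82.68 kPa.
Stress increase at mid-clay by the 2:1 spreading method:
Δσ = qB/(B+z) = 189×1.3/(1.3+6.1) = 33.203 kPa
Final effective stress: σ'_f = σ'_0 + Δσ = 82.68 + 33.203 = 115.88 kPa.
Normally consolidated clay, so the full stress increment lies on the virgin compression line:
S_c = C_c·H/(1+e₀)·log₁₀(σ'_f/σ'_0) = 0.32×5.6/(1+1.13)×log₁₀(115.88/82.68)
    = 0.84131 × 0.14661 = 0.1233 m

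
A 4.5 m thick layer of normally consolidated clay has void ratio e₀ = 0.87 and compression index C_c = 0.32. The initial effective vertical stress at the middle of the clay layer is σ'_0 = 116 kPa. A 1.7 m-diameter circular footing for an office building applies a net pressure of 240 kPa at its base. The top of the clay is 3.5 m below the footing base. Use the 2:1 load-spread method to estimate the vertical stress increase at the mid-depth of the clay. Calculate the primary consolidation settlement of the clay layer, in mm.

Mid-depth of clay below the footing base: z = 3.5 + 4.5/2 = 5.75 m.
Stress increase at mid-clay by the 2:1 spreading method:
Δσ ≈ qD²/(D+z)² = 240×1.7²/(1.7+5.75)² = 12.497 kPa
Final effective stress: σ'_f = σ'_0 + Δσ = 116 + 12.497 = 128.5 kPa.
Normally consolidated clay, so the full stress increment lies on the virgin compression line:
S_c = C_c·H/(1+e₀)·log₁₀(σ'_f/σ'_0) = 0.32×4.5/(1+0.87)×log₁₀(128.5/116)
    = 0.77005 × 0.044445 = 0.03422 m

S_c ≈ 34.2 mm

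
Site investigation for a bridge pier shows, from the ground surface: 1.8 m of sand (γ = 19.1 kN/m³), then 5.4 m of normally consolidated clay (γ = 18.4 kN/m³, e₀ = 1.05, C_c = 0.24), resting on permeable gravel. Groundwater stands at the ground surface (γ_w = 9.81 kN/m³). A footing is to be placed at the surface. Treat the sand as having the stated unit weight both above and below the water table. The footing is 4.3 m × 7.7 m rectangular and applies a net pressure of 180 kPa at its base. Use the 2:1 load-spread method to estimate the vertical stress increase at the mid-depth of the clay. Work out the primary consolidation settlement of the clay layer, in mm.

S_c ≈ 239 mm

Mid-depth of clay below the ground surface: z = 1.8 + 5.4/2 = 4.5 m.
Total vertical stress at mid-clay: σ_v = 19.1×1.8 + 18.4×2.7 = 84.06 kPa.
Pore pressure: u = 9.81×(4.5 − 0) = 44.145 kPa.
Initial effective stress: σ'_0 = σ_v − u = 84.06 − 44.145 = 39.915 kPa.
Stress increase at mid-clay by the 2:1 spreading method:
Δσ = qBL/((B+z)(L+z)) = 180×4.3×7.7/((4.3+4.5)(7.7+4.5)) = 55.512 kPa
Final effective stress: σ'_f = σ'_0 + Δσ = 39.915 + 55.512 = 95.427 kPa.
Normally consolidated clay, so the full stress increment lies on the virgin compression line:
S_c = C_c·H/(1+e₀)·log₁₀(σ'_f/σ'_0) = 0.24×5.4/(1+1.05)×log₁₀(95.427/39.915)
    = 0.6322 × 0.37854 = 0.2393 m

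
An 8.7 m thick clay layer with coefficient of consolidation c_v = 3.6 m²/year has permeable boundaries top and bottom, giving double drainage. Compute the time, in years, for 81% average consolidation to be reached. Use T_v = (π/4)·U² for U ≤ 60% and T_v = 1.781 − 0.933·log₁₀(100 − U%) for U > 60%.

Drainage path length: H_d = H/2 = 4.35 m (double drainage).
U > 60%: T_v = 1.781 − 0.933·log₁₀(100 − 81) = 0.58792.
t = T_v·H_d²/c_v = 0.58792×4.35²/3.6 = 3.09 years.

t ≈ 3.09 years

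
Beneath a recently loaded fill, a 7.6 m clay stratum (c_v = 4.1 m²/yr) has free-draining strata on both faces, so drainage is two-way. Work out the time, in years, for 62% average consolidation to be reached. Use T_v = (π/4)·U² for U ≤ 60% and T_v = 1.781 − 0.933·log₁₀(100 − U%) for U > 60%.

Drainage path length: H_d = H/2 = 3.8 m (double drainage).
U > 60%: T_v = 1.781 − 0.933·log₁₀(100 − 62) = 0.30706.
t = T_v·H_d²/c_v = 0.30706×3.8²/4.1 = 1.081 years.

t ≈ 1.08 years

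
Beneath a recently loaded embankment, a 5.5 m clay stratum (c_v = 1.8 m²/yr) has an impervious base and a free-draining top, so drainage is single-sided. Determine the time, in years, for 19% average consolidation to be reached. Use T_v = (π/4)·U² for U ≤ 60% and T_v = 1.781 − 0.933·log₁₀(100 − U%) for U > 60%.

Drainage path length: H_d = H = 5.5 m (single drainage).
U ≤ 60%: T_v = (π/4)·U² = (π/4)×0.19² = 0.028353.
t = T_v·H_d²/c_v = 0.028353×5.5²/1.8 = 0.4765 years.

t ≈ 0.476 years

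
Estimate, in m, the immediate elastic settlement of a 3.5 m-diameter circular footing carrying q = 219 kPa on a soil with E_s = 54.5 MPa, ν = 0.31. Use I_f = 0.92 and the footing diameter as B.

S_e ≈ 0.0117 m

Immediate (elastic) settlement: S_e = q·B·(1−ν²)/E_s · I_f.
E_s = 54.5 MPa = 54500 kPa.
S_e = 219 × 3.5 × (1 − 0.31²) / 54500 × 0.92
    = 219 × 3.5 × 0.9039 / 54500 × 0.92
    = 0.0117 m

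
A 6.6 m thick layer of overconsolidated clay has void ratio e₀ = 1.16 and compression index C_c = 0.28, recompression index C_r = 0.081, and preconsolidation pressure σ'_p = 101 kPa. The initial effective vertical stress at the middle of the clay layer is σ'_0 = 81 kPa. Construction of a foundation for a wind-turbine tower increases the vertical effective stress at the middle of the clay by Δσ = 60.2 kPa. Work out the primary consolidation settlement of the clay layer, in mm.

Final effective stress: σ'_f = 81 + 60.2 = 141.2 kPa.
σ'_f = 141.2 > σ'_p = 101 kPa, so the stress path crosses the preconsolidation pressure — recompression up to σ'_p, then virgin compression beyond:
S_c = H/(1+e₀)·[C_r·log₁₀(σ'_p/σ'_0) + C_c·log₁₀(σ'_f/σ'_p)]
    = 6.6/2.16 × [0.081×log₁₀(101/81) + 0.28×log₁₀(141.2/101)]
    = 3.0556 × [0.0077627 + 0.040744] = 0.1482 m

S_c ≈ 148 mm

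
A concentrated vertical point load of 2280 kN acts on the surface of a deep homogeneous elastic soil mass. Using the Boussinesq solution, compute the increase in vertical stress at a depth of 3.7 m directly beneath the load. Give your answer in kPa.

Δσ_z ≈ 79.5 kPa

Boussinesq vertical stress below a point load on an elastic half-space:
Δσ_z = 3P/(2πz²) · [1 + (r/z)²]^(−5/2)
r/z = 0/3.7 = 0; [1+(r/z)²]^(−5/2) = 1.
Δσ_z = 3×2280/(2π×3.7²) × 1 = 79.519 × 1 = 79.52 kPa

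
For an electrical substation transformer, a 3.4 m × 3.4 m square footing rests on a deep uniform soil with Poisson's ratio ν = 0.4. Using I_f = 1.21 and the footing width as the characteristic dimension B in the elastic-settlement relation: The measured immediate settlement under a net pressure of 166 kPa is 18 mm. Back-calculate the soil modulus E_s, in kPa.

E_s ≈ 31900 kPa

S_e = q·B·(1−ν²)/E_s · I_f  ⇒  E_s = q·B·(1−ν²)·I_f / S_e.
E_s = 166 × 3.4 × 0.84 × 1.21 / 0.018 = 31870 kPa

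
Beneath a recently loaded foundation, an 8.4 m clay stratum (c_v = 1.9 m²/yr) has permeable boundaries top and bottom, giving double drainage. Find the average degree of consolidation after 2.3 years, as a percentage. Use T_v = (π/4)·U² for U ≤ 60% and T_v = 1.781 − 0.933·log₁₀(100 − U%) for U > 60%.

Drainage path length: H_d = H/2 = 4.2 m (double drainage).
T_v = c_v·t/H_d² = 1.9×2.3/4.2² = 0.24773.
T_v = 0.24773 corresponds to the U ≤ 60% branch:
U = √(4T_v/π) = 0.5616

U ≈ 56.2 %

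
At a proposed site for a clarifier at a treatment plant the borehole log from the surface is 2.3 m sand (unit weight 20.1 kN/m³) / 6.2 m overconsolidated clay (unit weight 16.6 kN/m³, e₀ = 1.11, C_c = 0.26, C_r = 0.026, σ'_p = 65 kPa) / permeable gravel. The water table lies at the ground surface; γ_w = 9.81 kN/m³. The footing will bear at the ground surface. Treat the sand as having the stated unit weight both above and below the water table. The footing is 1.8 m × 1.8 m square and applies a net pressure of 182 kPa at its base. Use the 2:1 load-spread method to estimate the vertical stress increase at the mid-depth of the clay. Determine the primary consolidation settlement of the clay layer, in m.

S_c ≈ 0.00752 m

Mid-depth of clay below the ground surface: z = 2.3 + 6.2/2 = 5.4 m.
Total vertical stress at mid-clay: σ_v = 20.1×2.3 + 16.6×3.1 = 97.69 kPa.
Pore pressure: u = 9.81×(5.4 − 0) = 52.974 kPa.
Initial effective stress: σ'_0 = σ_v − u = 97.69 − 52.974 = 44.716 kPa.
Stress increase at mid-clay by the 2:1 spreading method:
Δσ = qBL/((B+z)(L+z)) = 182×1.8×1.8/((1.8+5.4)(1.8+5.4)) = 11.375 kPa
Final effective stress: σ'_f = 44.716 + 11.375 = 56.091 kPa.
σ'_f = 56.091 ≤ σ'_p = 65 kPa, so the clay remains overconsolidated and only the recompression index applies:
S_c = C_r·H/(1+e₀)·log₁₀(σ'_f/σ'_0) = 0.026×6.2/2.11×log₁₀(56.091/44.716)
    = 0.076398 × 0.09843 = 0.00752 m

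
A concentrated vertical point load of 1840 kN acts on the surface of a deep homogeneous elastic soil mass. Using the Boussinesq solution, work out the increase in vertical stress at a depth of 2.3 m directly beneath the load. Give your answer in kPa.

Boussinesq vertical stress below a point load on an elastic half-space:
Δσ_z = 3P/(2πz²) · [1 + (r/z)²]^(−5/2)
r/z = 0/2.3 = 0; [1+(r/z)²]^(−5/2) = 1.
Δσ_z = 3×1840/(2π×2.3²) × 1 = 166.07 × 1 = 166.1 kPa

Δσ_z ≈ 166 kPa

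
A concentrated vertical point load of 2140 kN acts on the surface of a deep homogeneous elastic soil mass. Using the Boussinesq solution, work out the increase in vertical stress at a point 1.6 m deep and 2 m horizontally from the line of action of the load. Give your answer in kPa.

Boussinesq vertical stress below a point load on an elastic half-space:
Δσ_z = 3P/(2πz²) · [1 + (r/z)²]^(−5/2)
r/z = 2/1.6 = 1.25; [1+(r/z)²]^(−5/2) = 0.095135.
Δσ_z = 3×2140/(2π×1.6²) × 0.095135 = 399.13 × 0.095135 = 37.97 kPa

Δσ_z ≈ 38 kPa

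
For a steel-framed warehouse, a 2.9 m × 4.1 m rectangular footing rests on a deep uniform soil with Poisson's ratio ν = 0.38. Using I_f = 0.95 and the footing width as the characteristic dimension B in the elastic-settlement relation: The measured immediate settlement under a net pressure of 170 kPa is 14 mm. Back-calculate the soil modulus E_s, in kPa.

E_s ≈ 28600 kPa

S_e = q·B·(1−ν²)/E_s · I_f  ⇒  E_s = q·B·(1−ν²)·I_f / S_e.
E_s = 170 × 2.9 × 0.8556 × 0.95 / 0.014 = 28620 kPa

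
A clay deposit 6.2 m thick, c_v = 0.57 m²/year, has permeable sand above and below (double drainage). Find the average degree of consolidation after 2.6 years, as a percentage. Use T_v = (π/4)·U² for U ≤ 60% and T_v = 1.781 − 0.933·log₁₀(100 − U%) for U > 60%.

U ≈ 44.3 %

Drainage path length: H_d = H/2 = 3.1 m (double drainage).
T_v = c_v·t/H_d² = 0.57×2.6/3.1² = 0.15421.
T_v = 0.15421 corresponds to the U ≤ 60% branch:
U = √(4T_v/π) = 0.4431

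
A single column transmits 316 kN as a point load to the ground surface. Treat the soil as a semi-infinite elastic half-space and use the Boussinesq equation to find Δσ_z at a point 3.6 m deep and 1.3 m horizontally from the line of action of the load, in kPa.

Δσ_z ≈ 8.57 kPa

Boussinesq vertical stress below a point load on an elastic half-space:
Δσ_z = 3P/(2πz²) · [1 + (r/z)²]^(−5/2)
r/z = 1.3/3.6 = 0.36111; [1+(r/z)²]^(−5/2) = 0.73607.
Δσ_z = 3×316/(2π×3.6²) × 0.73607 = 11.642 × 0.73607 = 8.569 kPa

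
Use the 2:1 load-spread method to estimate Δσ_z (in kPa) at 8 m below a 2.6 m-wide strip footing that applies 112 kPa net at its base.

Δσ_z ≈ 27.5 kPa

By the 2:1 method the load spreads at 1 horizontal : 2 vertical, so at depth z the loaded area has grown by z in each plan dimension:
Δσ = qB/(B+z) = 112×2.6/(2.6+8) = 27.472 kPa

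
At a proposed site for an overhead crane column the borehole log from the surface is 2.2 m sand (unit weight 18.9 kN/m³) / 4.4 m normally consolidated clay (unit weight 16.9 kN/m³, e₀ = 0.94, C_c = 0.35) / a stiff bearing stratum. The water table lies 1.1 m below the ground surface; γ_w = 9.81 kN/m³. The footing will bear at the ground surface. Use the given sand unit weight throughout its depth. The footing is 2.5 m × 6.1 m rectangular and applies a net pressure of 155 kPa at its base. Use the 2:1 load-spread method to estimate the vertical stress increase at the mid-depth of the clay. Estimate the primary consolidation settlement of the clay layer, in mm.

S_c ≈ 184 mm

Mid-depth of clay below the ground surface: z = 2.2 + 4.4/2 = 4.4 m.
Total vertical stress at mid-clay: σ_v = 18.9×2.2 + 16.9×2.2 = 78.76 kPa.
Pore pressure: u = 9.81×(4.4 − 1.1) = 32.373 kPa.
Initial effective stress: σ'_0 = σ_v − u = 78.76 − 32.373 = 46.387 kPa.
Stress increase at mid-clay by the 2:1 spreading method:
Δσ = qBL/((B+z)(L+z)) = 155×2.5×6.1/((2.5+4.4)(6.1+4.4)) = 32.626 kPa
Final effective stress: σ'_f = σ'_0 + Δσ = 46.387 + 32.626 = 79.013 kPa.
Normally consolidated clay, so the full stress increment lies on the virgin compression line:
S_c = C_c·H/(1+e₀)·log₁₀(σ'_f/σ'_0) = 0.35×4.4/(1+0.94)×log₁₀(79.013/46.387)
    = 0.79381 × 0.2313 = 0.1836 m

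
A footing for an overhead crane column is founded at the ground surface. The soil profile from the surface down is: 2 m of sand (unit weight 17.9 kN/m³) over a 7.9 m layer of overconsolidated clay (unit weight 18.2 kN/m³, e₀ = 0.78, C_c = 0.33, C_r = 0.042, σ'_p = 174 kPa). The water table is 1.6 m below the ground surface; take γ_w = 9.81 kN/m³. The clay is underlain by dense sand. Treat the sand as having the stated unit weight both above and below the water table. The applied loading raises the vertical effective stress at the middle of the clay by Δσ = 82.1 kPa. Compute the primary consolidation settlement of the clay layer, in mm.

S_c ≈ 66.1 mm

Mid-depth of clay below the ground surface: z = 2 + 7.9/2 = 5.95 m.
Total vertical stress at mid-clay: σ_v = 17.9×2 + 18.2×3.95 = 107.69 kPa.
Pore pressure: u = 9.81×(5.95 − 1.6) = 42.673 kPa.
Initial effective stress: σ'_0 = σ_v − u = 107.69 − 42.673 = 65.017 kPa.
Final effective stress: σ'_f = 65.017 + 82.1 = 147.12 kPa.
σ'_f = 147.12 ≤ σ'_p = 174 kPa, so the clay remains overconsolidated and only the recompression index applies:
S_c = C_r·H/(1+e₀)·log₁₀(σ'_f/σ'_0) = 0.042×7.9/1.78×log₁₀(147.12/65.017)
    = 0.1864 × 0.35464 = 0.06611 m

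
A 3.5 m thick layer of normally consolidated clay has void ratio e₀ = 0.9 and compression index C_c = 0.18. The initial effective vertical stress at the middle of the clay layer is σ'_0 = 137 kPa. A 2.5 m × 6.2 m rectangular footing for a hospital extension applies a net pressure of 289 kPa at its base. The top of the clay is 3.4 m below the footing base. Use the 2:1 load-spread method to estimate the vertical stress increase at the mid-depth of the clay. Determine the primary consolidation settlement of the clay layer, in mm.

Mid-depth of clay below the footing base: z = 3.4 + 3.5/2 = 5.15 m.
Stress increase at mid-clay by the 2:1 spreading method:
Δσ = qBL/((B+z)(L+z)) = 289×2.5×6.2/((2.5+5.15)(6.2+5.15)) = 51.591 kPa
Final effective stress: σ'_f = σ'_0 + Δσ = 137 + 51.591 = 188.59 kPa.
Normally consolidated clay, so the full stress increment lies on the virgin compression line:
S_c = C_c·H/(1+e₀)·log₁₀(σ'_f/σ'_0) = 0.18×3.5/(1+0.9)×log₁₀(188.59/137)
    = 0.33158 × 0.1388 = 0.04602 m

S_c ≈ 46 mm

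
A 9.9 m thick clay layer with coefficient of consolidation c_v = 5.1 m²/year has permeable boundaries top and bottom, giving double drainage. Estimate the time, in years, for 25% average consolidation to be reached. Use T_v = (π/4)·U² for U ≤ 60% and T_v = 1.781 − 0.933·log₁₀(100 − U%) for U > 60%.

Drainage path length: H_d = H/2 = 4.95 m (double drainage).
U ≤ 60%: T_v = (π/4)·U² = (π/4)×0.25² = 0.049087.
t = T_v·H_d²/c_v = 0.049087×4.95²/5.1 = 0.2358 years.

t ≈ 0.236 years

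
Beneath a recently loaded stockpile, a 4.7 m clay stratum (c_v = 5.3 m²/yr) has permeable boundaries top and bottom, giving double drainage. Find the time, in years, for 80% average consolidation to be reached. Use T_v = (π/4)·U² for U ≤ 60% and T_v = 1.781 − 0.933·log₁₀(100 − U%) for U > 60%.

t ≈ 0.591 years

Drainage path length: H_d = H/2 = 2.35 m (double drainage).
U > 60%: T_v = 1.781 − 0.933·log₁₀(100 − 80) = 0.56714.
t = T_v·H_d²/c_v = 0.56714×2.35²/5.3 = 0.5909 years.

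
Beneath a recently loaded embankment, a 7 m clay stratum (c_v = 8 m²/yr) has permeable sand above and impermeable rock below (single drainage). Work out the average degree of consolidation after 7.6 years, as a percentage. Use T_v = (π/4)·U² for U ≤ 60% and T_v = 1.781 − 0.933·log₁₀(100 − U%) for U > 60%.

Drainage path length: H_d = H = 7 m (single drainage).
T_v = c_v·t/H_d² = 8×7.6/7² = 1.2408.
T_v = 1.2408 corresponds to the U > 60% branch:
U = 1 − 10^((1.781 − T_v)/0.933)/100 = 0.9621

U ≈ 96.2 %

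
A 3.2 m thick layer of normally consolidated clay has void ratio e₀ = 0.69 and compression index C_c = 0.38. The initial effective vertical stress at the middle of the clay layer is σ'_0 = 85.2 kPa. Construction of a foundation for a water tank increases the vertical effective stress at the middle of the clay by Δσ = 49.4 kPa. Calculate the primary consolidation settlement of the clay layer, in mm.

Final effective stress: σ'_f = σ'_0 + Δσ = 85.2 + 49.4 = 134.6 kPa.
Normally consolidated clay, so the full stress increment lies on the virgin compression line:
S_c = C_c·H/(1+e₀)·log₁₀(σ'_f/σ'_0) = 0.38×3.2/(1+0.69)×log₁₀(134.6/85.2)
    = 0.71953 × 0.19861 = 0.1429 m

S_c ≈ 143 mm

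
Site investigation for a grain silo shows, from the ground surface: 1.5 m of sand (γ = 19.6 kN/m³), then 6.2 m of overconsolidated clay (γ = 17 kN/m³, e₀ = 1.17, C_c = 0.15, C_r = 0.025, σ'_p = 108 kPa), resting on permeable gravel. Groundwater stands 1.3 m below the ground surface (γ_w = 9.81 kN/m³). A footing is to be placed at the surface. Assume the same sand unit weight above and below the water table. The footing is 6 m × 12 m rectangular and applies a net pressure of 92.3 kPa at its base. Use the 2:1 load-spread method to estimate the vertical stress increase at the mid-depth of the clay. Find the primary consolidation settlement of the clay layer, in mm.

Mid-depth of clay below the ground surface: z = 1.5 + 6.2/2 = 4.6 m.
Total vertical stress at mid-clay: σ_v = 19.6×1.5 + 17×3.1 = 82.1 kPa.
Pore pressure: u = 9.81×(4.6 − 1.3) = 32.373 kPa.
Initial effective stress: σ'_0 = σ_v − u = 82.1 − 32.373 = 49.727 kPa.
Stress increase at mid-clay by the 2:1 spreading method:
Δσ = qBL/((B+z)(L+z)) = 92.3×6×12/((6+4.6)(12+4.6)) = 37.768 kPa
Final effective stress: σ'_f = 49.727 + 37.768 = 87.495 kPa.
σ'_f = 87.495 ≤ σ'_p = 108 kPa, so the clay remains overconsolidated and only the recompression index applies:
S_c = C_r·H/(1+e₀)·log₁₀(σ'_f/σ'_0) = 0.025×6.2/2.17×log₁₀(87.495/49.727)
    = 0.071428 × 0.24539 = 0.01753 m

S_c ≈ 17.5 mm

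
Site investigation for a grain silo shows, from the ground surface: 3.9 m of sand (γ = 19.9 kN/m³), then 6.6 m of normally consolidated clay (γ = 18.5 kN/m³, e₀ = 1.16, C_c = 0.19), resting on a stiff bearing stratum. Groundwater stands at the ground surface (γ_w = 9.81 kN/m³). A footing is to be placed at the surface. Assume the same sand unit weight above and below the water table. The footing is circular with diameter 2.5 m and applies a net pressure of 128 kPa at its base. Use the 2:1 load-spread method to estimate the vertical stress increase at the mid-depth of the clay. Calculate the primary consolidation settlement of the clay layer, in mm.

S_c ≈ 29.7 mm

Mid-depth of clay below the ground surface: z = 3.9 + 6.6/2 = 7.2 m.
Total vertical stress at mid-clay: σ_v = 19.9×3.9 + 18.5×3.3 = 138.66 kPa.
Pore pressure: u = 9.81×(7.2 − 0) = 70.632 kPa.
Initial effective stress: σ'_0 = σ_v − u = 138.66 − 70.632 = 68.028 kPa.
Stress increase at mid-clay by the 2:1 spreading method:
Δσ ≈ qD²/(D+z)² = 128×2.5²/(2.5+7.2)² = 8.5025 kPa
Final effective stress: σ'_f = σ'_0 + Δσ = 68.028 + 8.5025 = 76.531 kPa.
Normally consolidated clay, so the full stress increment lies on the virgin compression line:
S_c = C_c·H/(1+e₀)·log₁₀(σ'_f/σ'_0) = 0.19×6.6/(1+1.16)×log₁₀(76.531/68.028)
    = 0.58056 × 0.05115 = 0.0297 m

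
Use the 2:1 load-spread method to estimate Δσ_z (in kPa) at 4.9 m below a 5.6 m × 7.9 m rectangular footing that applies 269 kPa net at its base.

By the 2:1 method the load spreads at 1 horizontal : 2 vertical, so at depth z the loaded area has grown by z in each plan dimension:
Δσ = qBL/((B+z)(L+z)) = 269×5.6×7.9/((5.6+4.9)(7.9+4.9)) = 88.546 kPa

Δσ_z ≈ 88.5 kPa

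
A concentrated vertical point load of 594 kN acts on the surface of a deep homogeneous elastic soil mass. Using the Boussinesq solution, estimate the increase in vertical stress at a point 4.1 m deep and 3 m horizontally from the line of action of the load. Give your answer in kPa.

Boussinesq vertical stress below a point load on an elastic half-space:
Δσ_z = 3P/(2πz²) · [1 + (r/z)²]^(−5/2)
r/z = 3/4.1 = 0.73171; [1+(r/z)²]^(−5/2) = 0.34233.
Δσ_z = 3×594/(2π×4.1²) × 0.34233 = 16.872 × 0.34233 = 5.776 kPa

Δσ_z ≈ 5.78 kPa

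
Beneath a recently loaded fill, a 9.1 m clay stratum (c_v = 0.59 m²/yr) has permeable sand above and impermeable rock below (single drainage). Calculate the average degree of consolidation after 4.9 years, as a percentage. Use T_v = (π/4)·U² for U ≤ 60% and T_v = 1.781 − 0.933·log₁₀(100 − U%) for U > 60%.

Drainage path length: H_d = H = 9.1 m (single drainage).
T_v = c_v·t/H_d² = 0.59×4.9/9.1² = 0.034911.
T_v = 0.034911 corresponds to the U ≤ 60% branch:
U = √(4T_v/π) = 0.2108

U ≈ 21.1 %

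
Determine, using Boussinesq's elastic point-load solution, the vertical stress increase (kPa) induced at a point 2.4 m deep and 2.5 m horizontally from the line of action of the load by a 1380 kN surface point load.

Δσ_z ≈ 18.2 kPa

Boussinesq vertical stress below a point load on an elastic half-space:
Δσ_z = 3P/(2πz²) · [1 + (r/z)²]^(−5/2)
r/z = 2.5/2.4 = 1.0417; [1+(r/z)²]^(−5/2) = 0.15929.
Δσ_z = 3×1380/(2π×2.4²) × 0.15929 = 114.39 × 0.15929 = 18.22 kPa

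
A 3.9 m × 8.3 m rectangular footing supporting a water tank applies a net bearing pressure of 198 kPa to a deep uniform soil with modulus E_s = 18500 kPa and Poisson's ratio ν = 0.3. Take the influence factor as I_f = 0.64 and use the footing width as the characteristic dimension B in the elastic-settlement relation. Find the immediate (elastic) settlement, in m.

S_e ≈ 0.0243 m

Immediate (elastic) settlement: S_e = q·B·(1−ν²)/E_s · I_f.
S_e = 198 × 3.9 × (1 − 0.3²) / 18500 × 0.64
    = 198 × 3.9 × 0.91 / 18500 × 0.64
    = 0.02431 m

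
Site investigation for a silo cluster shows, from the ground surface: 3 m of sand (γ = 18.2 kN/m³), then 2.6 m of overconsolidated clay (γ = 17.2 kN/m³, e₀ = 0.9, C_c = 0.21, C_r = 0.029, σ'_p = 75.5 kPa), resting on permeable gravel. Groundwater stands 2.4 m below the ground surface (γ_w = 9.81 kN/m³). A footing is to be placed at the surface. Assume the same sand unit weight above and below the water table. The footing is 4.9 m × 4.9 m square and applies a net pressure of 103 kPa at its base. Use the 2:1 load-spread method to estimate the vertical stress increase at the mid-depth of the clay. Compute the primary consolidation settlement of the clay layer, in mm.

Mid-depth of clay below the ground surface: z = 3 + 2.6/2 = 4.3 m.
Total vertical stress at mid-clay: σ_v = 18.2×3 + 17.2×1.3 = 76.96 kPa.
Pore pressure: u = 9.81×(4.3 − 2.4) = 18.639 kPa.
Initial effective stress: σ'_0 = σ_v − u = 76.96 − 18.639 = 58.321 kPa.
Stress increase at mid-clay by the 2:1 spreading method:
Δσ = qBL/((B+z)(L+z)) = 103×4.9×4.9/((4.9+4.3)(4.9+4.3)) = 29.218 kPa
Final effective stress: σ'_f = 58.321 + 29.218 = 87.539 kPa.
σ'_f = 87.539 > σ'_p = 75.5 kPa, so the stress path crosses the preconsolidation pressure — recompression up to σ'_p, then virgin compression beyond:
S_c = H/(1+e₀)·[C_r·log₁₀(σ'_p/σ'_0) + C_c·log₁₀(σ'_f/σ'_p)]
    = 2.6/1.9 × [0.029×log₁₀(75.5/58.321) + 0.21×log₁₀(87.539/75.5)]
    = 1.3684 × [0.0032515 + 0.013493] = 0.02291 m

S_c ≈ 22.9 mm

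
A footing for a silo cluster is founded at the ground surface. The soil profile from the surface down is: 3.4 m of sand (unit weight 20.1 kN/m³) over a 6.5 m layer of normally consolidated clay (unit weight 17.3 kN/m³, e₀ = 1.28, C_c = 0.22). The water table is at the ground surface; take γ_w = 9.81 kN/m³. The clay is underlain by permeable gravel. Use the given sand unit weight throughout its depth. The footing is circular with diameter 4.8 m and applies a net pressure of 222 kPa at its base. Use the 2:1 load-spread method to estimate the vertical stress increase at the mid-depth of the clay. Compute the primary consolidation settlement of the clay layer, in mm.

Mid-depth of clay below the ground surface: z = 3.4 + 6.5/2 = 6.65 m.
Total vertical stress at mid-clay: σ_v = 20.1×3.4 + 17.3×3.25 = 124.56 kPa.
Pore pressure: u = 9.81×(6.65 − 0) = 65.237 kPa.
Initial effective stress: σ'_0 = σ_v − u = 124.56 − 65.237 = 59.323 kPa.
Stress increase at mid-clay by the 2:1 spreading method:
Δσ ≈ qD²/(D+z)² = 222×4.8²/(4.8+6.65)² = 39.014 kPa
Final effective stress: σ'_f = σ'_0 + Δσ = 59.323 + 39.014 = 98.337 kPa.
Normally consolidated clay, so the full stress increment lies on the virgin compression line:
S_c = C_c·H/(1+e₀)·log₁₀(σ'_f/σ'_0) = 0.22×6.5/(1+1.28)×log₁₀(98.337/59.323)
    = 0.62719 × 0.21949 = 0.1377 m

S_c ≈ 138 mm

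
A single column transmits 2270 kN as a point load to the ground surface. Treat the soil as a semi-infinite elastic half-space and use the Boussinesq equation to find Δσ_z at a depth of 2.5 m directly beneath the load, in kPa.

Δσ_z ≈ 173 kPa

Boussinesq vertical stress below a point load on an elastic half-space:
Δσ_z = 3P/(2πz²) · [1 + (r/z)²]^(−5/2)
r/z = 0/2.5 = 0; [1+(r/z)²]^(−5/2) = 1.
Δσ_z = 3×2270/(2π×2.5²) × 1 = 173.42 × 1 = 173.4 kPa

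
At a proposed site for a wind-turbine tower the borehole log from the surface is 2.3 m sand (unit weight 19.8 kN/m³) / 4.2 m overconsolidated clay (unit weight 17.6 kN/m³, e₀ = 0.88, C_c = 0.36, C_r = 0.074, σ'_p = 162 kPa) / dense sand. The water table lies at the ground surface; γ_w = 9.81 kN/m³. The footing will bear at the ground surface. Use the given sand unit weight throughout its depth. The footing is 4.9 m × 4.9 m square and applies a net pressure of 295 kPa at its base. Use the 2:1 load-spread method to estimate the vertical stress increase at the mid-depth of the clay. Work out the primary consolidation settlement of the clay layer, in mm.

S_c ≈ 80.8 mm

Mid-depth of clay below the ground surface: z = 2.3 + 4.2/2 = 4.4 m.
Total vertical stress at mid-clay: σ_v = 19.8×2.3 + 17.6×2.1 = 82.5 kPa.
Pore pressure: u = 9.81×(4.4 − 0) = 43.164 kPa.
Initial effective stress: σ'_0 = σ_v − u = 82.5 − 43.164 = 39.336 kPa.
Stress increase at mid-clay by the 2:1 spreading method:
Δσ = qBL/((B+z)(L+z)) = 295×4.9×4.9/((4.9+4.4)(4.9+4.4)) = 81.893 kPa
Final effective stress: σ'_f = 39.336 + 81.893 = 121.23 kPa.
σ'_f = 121.23 ≤ σ'_p = 162 kPa, so the clay remains overconsolidated and only the recompression index applies:
S_c = C_r·H/(1+e₀)·log₁₀(σ'_f/σ'_0) = 0.074×4.2/1.88×log₁₀(121.23/39.336)
    = 0.16532 × 0.48882 = 0.08081 m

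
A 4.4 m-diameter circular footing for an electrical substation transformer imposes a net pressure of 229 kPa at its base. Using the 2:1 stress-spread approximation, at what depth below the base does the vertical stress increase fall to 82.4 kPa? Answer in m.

z ≈ 2.94 m

2:1 spreading — at depth z the loaded area has grown by z in each plan dimension:
qD²/(D+z)² = Δσ_z ⇒ z = D(√(q/Δσ_z) − 1) = 4.4×(√(229/82.4) − 1) = 2.935 m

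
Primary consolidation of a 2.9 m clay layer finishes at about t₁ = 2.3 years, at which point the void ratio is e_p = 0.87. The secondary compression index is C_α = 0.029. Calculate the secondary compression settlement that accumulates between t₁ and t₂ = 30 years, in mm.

Secondary compression: S_s = C_α·H/(1+e_p)·log₁₀(t₂/t₁)
S_s = 0.029×2.9/(1+0.87)×log₁₀(30/2.3)
    = 0.04497 × 1.115 = 0.05016 m

S_s ≈ 50.2 mm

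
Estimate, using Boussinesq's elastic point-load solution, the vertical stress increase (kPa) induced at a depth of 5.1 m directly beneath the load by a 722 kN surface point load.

Δσ_z ≈ 13.3 kPa

Boussinesq vertical stress below a point load on an elastic half-space:
Δσ_z = 3P/(2πz²) · [1 + (r/z)²]^(−5/2)
r/z = 0/5.1 = 0; [1+(r/z)²]^(−5/2) = 1.
Δσ_z = 3×722/(2π×5.1²) × 1 = 13.254 × 1 = 13.25 kPa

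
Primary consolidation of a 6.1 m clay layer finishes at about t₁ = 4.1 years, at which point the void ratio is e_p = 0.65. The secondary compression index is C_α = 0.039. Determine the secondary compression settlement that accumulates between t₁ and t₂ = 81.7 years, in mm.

S_s ≈ 187 mm

Secondary compression: S_s = C_α·H/(1+e_p)·log₁₀(t₂/t₁)
S_s = 0.039×6.1/(1+0.65)×log₁₀(81.7/4.1)
    = 0.1442 × 1.299 = 0.1874 m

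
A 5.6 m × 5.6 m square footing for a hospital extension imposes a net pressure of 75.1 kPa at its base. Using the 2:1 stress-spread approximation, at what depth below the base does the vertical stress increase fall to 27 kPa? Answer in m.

z ≈ 3.74 m

2:1 spreading — at depth z the loaded area has grown by z in each plan dimension:
qB²/(B+z)² = Δσ_z ⇒ z = B(√(q/Δσ_z) − 1) = 5.6×(√(75.1/27) − 1) = 3.74 m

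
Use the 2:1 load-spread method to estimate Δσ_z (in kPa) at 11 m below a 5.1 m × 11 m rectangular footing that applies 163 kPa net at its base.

Δσ_z ≈ 25.8 kPa

By the 2:1 method the load spreads at 1 horizontal : 2 vertical, so at depth z the loaded area has grown by z in each plan dimension:
Δσ = qBL/((B+z)(L+z)) = 163×5.1×11/((5.1+11)(11+11)) = 25.817 kPa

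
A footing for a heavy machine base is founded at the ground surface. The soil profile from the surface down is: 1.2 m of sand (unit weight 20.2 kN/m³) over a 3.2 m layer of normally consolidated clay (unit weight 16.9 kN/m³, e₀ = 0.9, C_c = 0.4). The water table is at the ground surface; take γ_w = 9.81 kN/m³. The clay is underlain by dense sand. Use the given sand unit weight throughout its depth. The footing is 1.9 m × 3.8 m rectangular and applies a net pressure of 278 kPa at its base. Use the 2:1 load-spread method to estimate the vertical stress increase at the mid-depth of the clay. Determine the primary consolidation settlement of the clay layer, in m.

Mid-depth of clay below the ground surface: z = 1.2 + 3.2/2 = 2.8 m.
Total vertical stress at mid-clay: σ_v = 20.2×1.2 + 16.9×1.6 = 51.28 kPa.
Pore pressure: u = 9.81×(2.8 − 0) = 27.468 kPa.
Initial effective stress: σ'_0 = σ_v − u = 51.28 − 27.468 = 23.812 kPa.
Stress increase at mid-clay by the 2:1 spreading method:
Δσ = qBL/((B+z)(L+z)) = 278×1.9×3.8/((1.9+2.8)(3.8+2.8)) = 64.705 kPa
Final effective stress: σ'_f = σ'_0 + Δσ = 23.812 + 64.705 = 88.517 kPa.
Normally consolidated clay, so the full stress increment lies on the virgin compression line:
S_c = C_c·H/(1+e₀)·log₁₀(σ'_f/σ'_0) = 0.4×3.2/(1+0.9)×log₁₀(88.517/23.812)
    = 0.67368 × 0.57023 = 0.3842 m

S_c ≈ 0.384 m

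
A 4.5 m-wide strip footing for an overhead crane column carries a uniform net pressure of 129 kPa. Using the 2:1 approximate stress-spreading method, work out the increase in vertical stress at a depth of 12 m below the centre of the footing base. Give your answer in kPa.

By the 2:1 method the load spreads at 1 horizontal : 2 vertical, so at depth z the loaded area has grown by z in each plan dimension:
Δσ = qB/(B+z) = 129×4.5/(4.5+12) = 35.182 kPa

Δσ_z ≈ 35.2 kPa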